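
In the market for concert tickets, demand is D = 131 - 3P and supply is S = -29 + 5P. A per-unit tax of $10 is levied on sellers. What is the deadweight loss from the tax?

Pre-tax equilibrium: P* = 20, Q* = 71.
Tax on sellers shifts supply to S = -29 + 5(P − 10) = -79 + 5P.
131 - 3P = -79 + 5P gives buyer price Pb = 26.25; sellers receive Ps = 26.25 − 10 = 16.25.
New quantity: Q = 131 − 3(26.25) = 52.25.
DWL = ½ × 10 × (71 − 52.25) = 93.75.

Deadweight loss = 93.75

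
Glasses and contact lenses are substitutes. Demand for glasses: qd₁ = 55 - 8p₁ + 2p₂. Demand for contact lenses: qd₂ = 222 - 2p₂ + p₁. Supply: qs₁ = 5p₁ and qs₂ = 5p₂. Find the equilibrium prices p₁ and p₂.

Market 1: 55 - 8p₁ + 2p₂ = 5p₁ → 13p₁ - 2p₂ = 55.
Market 2: 7p₂ - p₁ = 222.
Eliminating p₂: 7×(1) + 2×(2) gives 89p₁ = 829, so p₁ = 829/89.
Back-substitute into (2): p₂ = (222 + 1×829/89) / 7 = 2941/89.

p₁ = 829/89, p₂ = 2941/89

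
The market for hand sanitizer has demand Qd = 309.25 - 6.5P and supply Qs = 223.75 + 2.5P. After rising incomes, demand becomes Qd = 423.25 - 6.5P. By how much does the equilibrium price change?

ΔP = 38/3

Original equilibrium: P* = 9.5, Q* = 247.5.
New equilibrium: 423.25 - 6.5P = 223.75 + 2.5P, so 199.5 = 9P and P' = 133/6; Q' = 423.25 − 6.5(133/6) = 1675/6.
Change in price: 133/6 − 9.5 = 38/3.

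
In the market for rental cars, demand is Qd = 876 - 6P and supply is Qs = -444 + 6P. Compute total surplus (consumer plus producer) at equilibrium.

Total surplus = 7776

Equilibrium: 876 - 6P = -444 + 6P gives P* = 110, Q* = 216.
Demand choke price: P = 146; supply starts at P = 74.
CS = ½(146 − 110)(216) = 3888; PS = ½(110 − 74)(216) = 3888.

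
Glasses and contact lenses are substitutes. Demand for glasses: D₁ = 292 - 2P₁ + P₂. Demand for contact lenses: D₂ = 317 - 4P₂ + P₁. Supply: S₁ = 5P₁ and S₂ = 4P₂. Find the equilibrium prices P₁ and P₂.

Market 1: 292 - 2P₁ + P₂ = 5P₁ → 7P₁ - P₂ = 292.
Market 2: 8P₂ - P₁ = 317.
Eliminating P₂: 8×(1) + 1×(2) gives 55P₁ = 2653, so P₁ = 2653/55.
Back-substitute into (2): P₂ = (317 + 1×2653/55) / 8 = 2511/55.

P₁ = 2653/55, P₂ = 2511/55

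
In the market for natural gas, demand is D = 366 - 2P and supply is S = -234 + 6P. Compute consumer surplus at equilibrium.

Consumer surplus = 11664

Equilibrium: 366 - 2P = -234 + 6P gives P* = 75, Q* = 216.
Demand choke price (D = 0): P = 183.
CS = ½(183 − 75)(216) = 11664.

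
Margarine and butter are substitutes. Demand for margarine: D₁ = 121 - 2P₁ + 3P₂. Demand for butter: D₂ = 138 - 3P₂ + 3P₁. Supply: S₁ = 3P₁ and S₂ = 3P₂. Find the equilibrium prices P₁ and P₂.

Market 1: 121 - 2P₁ + 3P₂ = 3P₁ → 5P₁ - 3P₂ = 121.
Market 2: 6P₂ - 3P₁ = 138.
Eliminating P₂: 6×(1) + 3×(2) gives 21P₁ = 1140, so P₁ = 380/7.
Back-substitute into (2): P₂ = (138 + 3×380/7) / 6 = 351/7.

P₁ = 380/7, P₂ = 351/7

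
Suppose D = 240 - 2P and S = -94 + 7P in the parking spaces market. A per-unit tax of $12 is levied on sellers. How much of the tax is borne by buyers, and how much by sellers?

Pre-tax equilibrium: P* = 334/9, Q* = 1492/9.
Tax on sellers shifts supply to S = -94 + 7(P − 12) = -178 + 7P.
240 - 2P = -178 + 7P gives buyer price Pb = 418/9; sellers receive Ps = 418/9 − 12 = 310/9.
New quantity: Q = 240 − 2(418/9) = 1324/9.
Buyer burden = 418/9 − 334/9 = 28/3; seller burden = 334/9 − 310/9 = 8/3.

Buyers bear 28/3, sellers bear 8/3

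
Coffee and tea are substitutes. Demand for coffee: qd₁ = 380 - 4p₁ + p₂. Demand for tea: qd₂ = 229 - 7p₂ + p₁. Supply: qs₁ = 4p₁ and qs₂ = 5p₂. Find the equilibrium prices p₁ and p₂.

Market 1: 380 - 4p₁ + p₂ = 4p₁ → 8p₁ - p₂ = 380.
Market 2: 12p₂ - p₁ = 229.
Eliminating p₂: 12×(1) + 1×(2) gives 95p₁ = 4789, so p₁ = 4789/95.
Back-substitute into (2): p₂ = (229 + 1×4789/95) / 12 = 2212/95.

p₁ = 4789/95, p₂ = 2212/95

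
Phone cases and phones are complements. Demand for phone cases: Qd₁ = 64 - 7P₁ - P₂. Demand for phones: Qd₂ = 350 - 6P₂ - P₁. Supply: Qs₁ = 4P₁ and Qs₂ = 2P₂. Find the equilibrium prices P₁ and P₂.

Market 1: 64 - 7P₁ - P₂ = 4P₁ → 11P₁ + P₂ = 64.
Market 2: 8P₂ + P₁ = 350.
Eliminating P₂: 8×(1) − 1×(2) gives 87P₁ = 162, so P₁ = 54/29.
Back-substitute into (2): P₂ = (350 − 1×54/29) / 8 = 1262/29.

P₁ = 54/29, P₂ = 1262/29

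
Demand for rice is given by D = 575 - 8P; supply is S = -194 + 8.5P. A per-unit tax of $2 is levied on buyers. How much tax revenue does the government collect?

Tax revenue = 4266/11

Pre-tax equilibrium: P* = 1538/33, Q* = 6671/33.
Tax on buyers shifts demand to D = 575 − 8(P + 2) = 559 - 8P.
559 - 8P = -194 + 8.5P gives seller price Ps = 502/11; buyers pay Pb = 502/11 + 2 = 524/11.
New quantity: Q = 575 − 8(524/11) = 2133/11.
Revenue = 2 × 2133/11 = 4266/11.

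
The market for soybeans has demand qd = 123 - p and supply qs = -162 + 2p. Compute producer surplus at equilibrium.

Equilibrium: 123 - p = -162 + 2p gives p* = 95, q* = 28.
Supply starts at p = 81 (where qs = 0).
PS = ½(95 − 81)(28) = 196.

Producer surplus = 196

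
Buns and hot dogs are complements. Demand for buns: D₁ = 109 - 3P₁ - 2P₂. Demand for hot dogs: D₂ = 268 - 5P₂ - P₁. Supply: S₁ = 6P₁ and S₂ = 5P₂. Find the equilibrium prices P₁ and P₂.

P₁ = 277/44, P₂ = 2303/88

Market 1: 109 - 3P₁ - 2P₂ = 6P₁ → 9P₁ + 2P₂ = 109.
Market 2: 10P₂ + P₁ = 268.
Eliminating P₂: 10×(1) − 2×(2) gives 88P₁ = 554, so P₁ = 277/44.
Back-substitute into (2): P₂ = (268 − 1×277/44) / 10 = 2303/88.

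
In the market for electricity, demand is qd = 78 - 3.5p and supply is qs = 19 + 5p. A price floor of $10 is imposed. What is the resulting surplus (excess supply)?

Surplus = 26

Equilibrium price would be p* = 118/17, so the floor at 10 binds.
At p = 10: qd = 43, qs = 69.
Surplus = 69 − 43 = 26.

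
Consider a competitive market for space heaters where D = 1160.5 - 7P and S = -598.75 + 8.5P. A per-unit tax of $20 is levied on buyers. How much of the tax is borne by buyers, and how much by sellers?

Buyers bear 340/31, sellers bear 280/31

Pre-tax equilibrium: P* = 113.5, Q* = 366.
Tax on buyers shifts demand to D = 1160.5 − 7(P + 20) = 1020.5 - 7P.
1020.5 - 7P = -598.75 + 8.5P gives seller price Ps = 6477/62; buyers pay Pb = 6477/62 + 20 = 7717/62.
New quantity: Q = 1160.5 − 7(7717/62) = 8966/31.
Buyer burden = 7717/62 − 113.5 = 340/31; seller burden = 113.5 − 6477/62 = 280/31.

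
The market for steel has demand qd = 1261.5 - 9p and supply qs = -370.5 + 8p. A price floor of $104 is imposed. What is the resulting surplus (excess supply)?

Equilibrium price would be p* = 96, so the floor at 104 binds.
At p = 104: qd = 325.5, qs = 461.5.
Surplus = 461.5 − 325.5 = 136.

Surplus = 136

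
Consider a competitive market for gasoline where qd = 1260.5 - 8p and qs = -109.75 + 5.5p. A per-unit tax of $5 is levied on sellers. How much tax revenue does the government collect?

Tax revenue = 116695/54

Pre-tax equilibrium: p* = 101.5, q* = 448.5.
Tax on sellers shifts supply to qs = -109.75 + 5.5(p − 5) = -137.25 + 5.5p.
1260.5 - 8p = -137.25 + 5.5p gives buyer price pb = 5591/54; sellers receive ps = 5591/54 − 5 = 5321/54.
New quantity: q = 1260.5 − 8(5591/54) = 23339/54.
Revenue = 5 × 23339/54 = 116695/54.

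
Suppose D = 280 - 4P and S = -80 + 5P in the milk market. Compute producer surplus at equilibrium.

Producer surplus = 1440

Equilibrium: 280 - 4P = -80 + 5P gives P* = 40, Q* = 120.
Supply starts at P = 16 (where S = 0).
PS = ½(40 − 16)(120) = 1440.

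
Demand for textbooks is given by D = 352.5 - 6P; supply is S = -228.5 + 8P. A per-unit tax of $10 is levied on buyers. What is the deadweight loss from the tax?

Pre-tax equilibrium: P* = 41.5, Q* = 103.5.
Tax on buyers shifts demand to D = 352.5 − 6(P + 10) = 292.5 - 6P.
292.5 - 6P = -228.5 + 8P gives seller price Ps = 521/14; buyers pay Pb = 521/14 + 10 = 661/14.
New quantity: Q = 352.5 − 6(661/14) = 969/14.
DWL = ½ × 10 × (103.5 − 969/14) = 1200/7.

Deadweight loss = 1200/7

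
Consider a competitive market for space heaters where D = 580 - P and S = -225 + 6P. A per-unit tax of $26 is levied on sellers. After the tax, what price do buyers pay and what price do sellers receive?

Pre-tax equilibrium: P* = 115, Q* = 465.
Tax on sellers shifts supply to S = -225 + 6(P − 26) = -381 + 6P.
580 - P = -381 + 6P gives buyer price Pb = 961/7; sellers receive Ps = 961/7 − 26 = 779/7.
New quantity: Q = 580 − 1(961/7) = 3099/7.

Buyers pay 961/7, sellers receive 779/7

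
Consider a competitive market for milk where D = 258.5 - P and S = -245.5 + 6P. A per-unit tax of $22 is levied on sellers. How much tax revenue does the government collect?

Pre-tax equilibrium: P* = 72, Q* = 186.5.
Tax on sellers shifts supply to S = -245.5 + 6(P − 22) = -377.5 + 6P.
258.5 - P = -377.5 + 6P gives buyer price Pb = 636/7; sellers receive Ps = 636/7 − 22 = 482/7.
New quantity: Q = 258.5 − 1(636/7) = 2347/14.
Revenue = 22 × 2347/14 = 25817/7.

Tax revenue = 25817/7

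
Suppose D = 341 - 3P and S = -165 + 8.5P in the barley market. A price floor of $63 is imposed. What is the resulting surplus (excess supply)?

Equilibrium price would be P* = 44, so the floor at 63 binds.
At P = 63: D = 152, S = 370.5.
Surplus = 370.5 − 152 = 218.5.

Surplus = 218.5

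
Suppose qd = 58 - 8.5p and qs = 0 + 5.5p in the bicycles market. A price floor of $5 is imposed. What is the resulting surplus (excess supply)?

Equilibrium price would be p* = 29/7, so the floor at 5 binds.
At p = 5: qd = 15.5, qs = 27.5.
Surplus = 27.5 − 15.5 = 12.

Surplus = 12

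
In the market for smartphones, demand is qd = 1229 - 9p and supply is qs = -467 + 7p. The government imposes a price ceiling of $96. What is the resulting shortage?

Equilibrium price would be p* = 106, so the ceiling at 96 binds.
At p = 96: qd = 1229 − 9(96) = 365, qs = -467 + 7(96) = 205.
Shortage = 365 − 205 = 160.

Shortage = 160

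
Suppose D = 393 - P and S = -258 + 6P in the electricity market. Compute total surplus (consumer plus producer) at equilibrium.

Equilibrium: 393 - P = -258 + 6P gives P* = 93, Q* = 300.
Demand choke price: P = 393; supply starts at P = 43.
CS = ½(393 − 93)(300) = 45000; PS = ½(93 − 43)(300) = 7500.

Total surplus = 52500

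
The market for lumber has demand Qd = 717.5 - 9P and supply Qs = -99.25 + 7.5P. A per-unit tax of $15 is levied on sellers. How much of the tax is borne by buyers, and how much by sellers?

Buyers bear 75/11, sellers bear 90/11

Pre-tax equilibrium: P* = 49.5, Q* = 272.
Tax on sellers shifts supply to Qs = -99.25 + 7.5(P − 15) = -211.75 + 7.5P.
717.5 - 9P = -211.75 + 7.5P gives buyer price Pb = 1239/22; sellers receive Ps = 1239/22 − 15 = 909/22.
New quantity: Q = 717.5 − 9(1239/22) = 2317/11.
Buyer burden = 1239/22 − 49.5 = 75/11; seller burden = 49.5 − 909/22 = 90/11.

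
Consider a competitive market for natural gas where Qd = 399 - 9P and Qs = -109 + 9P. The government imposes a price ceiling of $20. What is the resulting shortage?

Equilibrium price would be P* = 254/9, so the ceiling at 20 binds.
At P = 20: Qd = 399 − 9(20) = 219, Qs = -109 + 9(20) = 71.
Shortage = 219 − 71 = 148.

Shortage = 148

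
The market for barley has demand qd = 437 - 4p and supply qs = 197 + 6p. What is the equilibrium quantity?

q* = 341

Set qd = qs: 437 - 4p = 197 + 6p.
240 = 10p, so p* = 24.
q* = 437 − 4(24) = 341.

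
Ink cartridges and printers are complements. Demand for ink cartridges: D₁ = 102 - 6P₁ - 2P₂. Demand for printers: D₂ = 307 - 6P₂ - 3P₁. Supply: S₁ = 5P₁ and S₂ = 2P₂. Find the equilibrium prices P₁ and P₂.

P₁ = 101/41, P₂ = 3071/82

Market 1: 102 - 6P₁ - 2P₂ = 5P₁ → 11P₁ + 2P₂ = 102.
Market 2: 8P₂ + 3P₁ = 307.
Eliminating P₂: 8×(1) − 2×(2) gives 82P₁ = 202, so P₁ = 101/41.
Back-substitute into (2): P₂ = (307 − 3×101/41) / 8 = 3071/82.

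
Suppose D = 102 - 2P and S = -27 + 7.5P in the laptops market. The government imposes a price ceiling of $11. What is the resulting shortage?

Shortage = 24.5

Equilibrium price would be P* = 258/19, so the ceiling at 11 binds.
At P = 11: D = 102 − 2(11) = 80, S = -27 + 7.5(11) = 55.5.
Shortage = 80 − 55.5 = 24.5.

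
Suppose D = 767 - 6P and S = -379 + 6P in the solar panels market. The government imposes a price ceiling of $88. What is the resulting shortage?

Equilibrium price would be P* = 95.5, so the ceiling at 88 binds.
At P = 88: D = 767 − 6(88) = 239, S = -379 + 6(88) = 149.
Shortage = 239 − 149 = 90.

Shortage = 90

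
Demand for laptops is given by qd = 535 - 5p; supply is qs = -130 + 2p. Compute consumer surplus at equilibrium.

Equilibrium: 535 - 5p = -130 + 2p gives p* = 95, q* = 60.
Demand choke price (qd = 0): p = 107.
CS = ½(107 − 95)(60) = 360.

Consumer surplus = 360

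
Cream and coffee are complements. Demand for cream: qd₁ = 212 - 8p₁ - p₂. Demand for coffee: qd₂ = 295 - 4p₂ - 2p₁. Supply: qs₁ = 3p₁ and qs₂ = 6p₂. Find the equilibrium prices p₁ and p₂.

p₁ = 1825/108, p₂ = 2821/108

Market 1: 212 - 8p₁ - p₂ = 3p₁ → 11p₁ + p₂ = 212.
Market 2: 10p₂ + 2p₁ = 295.
Eliminating p₂: 10×(1) − 1×(2) gives 108p₁ = 1825, so p₁ = 1825/108.
Back-substitute into (2): p₂ = (295 − 2×1825/108) / 10 = 2821/108.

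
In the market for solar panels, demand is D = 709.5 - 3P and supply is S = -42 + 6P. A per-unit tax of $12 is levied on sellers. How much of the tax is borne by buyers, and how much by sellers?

Buyers bear $8, sellers bear $4

Pre-tax equilibrium: P* = 83.5, Q* = 459.
Tax on sellers shifts supply to S = -42 + 6(P − 12) = -114 + 6P.
709.5 - 3P = -114 + 6P gives buyer price Pb = 91.5; sellers receive Ps = 91.5 − 12 = 79.5.
New quantity: Q = 709.5 − 3(91.5) = 435.
Buyer burden = 91.5 − 83.5 = 8; seller burden = 83.5 − 79.5 = 4.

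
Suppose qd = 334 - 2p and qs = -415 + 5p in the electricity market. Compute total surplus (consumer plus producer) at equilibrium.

Equilibrium: 334 - 2p = -415 + 5p gives p* = 107, q* = 120.
Demand choke price: p = 167; supply starts at p = 83.
CS = ½(167 − 107)(120) = 3600; PS = ½(107 − 83)(120) = 1440.

Total surplus = 5040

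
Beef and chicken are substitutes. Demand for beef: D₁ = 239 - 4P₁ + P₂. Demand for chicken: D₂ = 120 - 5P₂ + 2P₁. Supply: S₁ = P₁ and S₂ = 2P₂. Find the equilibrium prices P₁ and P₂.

P₁ = 163/3, P₂ = 98/3

Market 1: 239 - 4P₁ + P₂ = P₁ → 5P₁ - P₂ = 239.
Market 2: 7P₂ - 2P₁ = 120.
Eliminating P₂: 7×(1) + 1×(2) gives 33P₁ = 1793, so P₁ = 163/3.
Back-substitute into (2): P₂ = (120 + 2×163/3) / 7 = 98/3.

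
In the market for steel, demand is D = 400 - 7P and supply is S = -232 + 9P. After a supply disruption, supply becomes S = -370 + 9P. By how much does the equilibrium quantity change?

ΔQ = -60.375

Original equilibrium: P* = 39.5, Q* = 123.5.
New equilibrium: 400 - 7P = -370 + 9P, so 770 = 16P and P' = 48.125; Q' = 400 − 7(48.125) = 63.125.
Change in quantity: 63.125 − 123.5 = -60.375.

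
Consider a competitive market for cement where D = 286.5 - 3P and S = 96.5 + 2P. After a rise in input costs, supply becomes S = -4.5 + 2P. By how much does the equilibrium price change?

ΔP = 20.2

Original equilibrium: P* = 38, Q* = 172.5.
New equilibrium: 286.5 - 3P = -4.5 + 2P, so 291 = 5P and P' = 58.2; Q' = 286.5 − 3(58.2) = 111.9.
Change in price: 58.2 − 38 = 20.2.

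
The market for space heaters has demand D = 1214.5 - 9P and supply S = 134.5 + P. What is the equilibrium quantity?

Set D = S: 1214.5 - 9P = 134.5 + P.
1080 = 10P, so P* = 108.
Q* = 1214.5 − 9(108) = 242.5.

Q* = 242.5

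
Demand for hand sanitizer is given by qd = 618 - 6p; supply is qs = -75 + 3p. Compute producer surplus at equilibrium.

Equilibrium: 618 - 6p = -75 + 3p gives p* = 77, q* = 156.
Supply starts at p = 25 (where qs = 0).
PS = ½(77 − 25)(156) = 4056.

Producer surplus = 4056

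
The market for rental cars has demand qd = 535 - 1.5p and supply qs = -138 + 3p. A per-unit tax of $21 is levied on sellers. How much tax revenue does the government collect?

Tax revenue = 6083

Pre-tax equilibrium: p* = 1346/9, q* = 932/3.
Tax on sellers shifts supply to qs = -138 + 3(p − 21) = -201 + 3p.
535 - 1.5p = -201 + 3p gives buyer price pb = 1472/9; sellers receive ps = 1472/9 − 21 = 1283/9.
New quantity: q = 535 − 1.5(1472/9) = 869/3.
Revenue = 21 × 869/3 = 6083.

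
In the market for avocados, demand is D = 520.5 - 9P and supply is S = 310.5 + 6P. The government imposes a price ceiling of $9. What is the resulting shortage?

Shortage = 75

Equilibrium price would be P* = 14, so the ceiling at 9 binds.
At P = 9: D = 520.5 − 9(9) = 439.5, S = 310.5 + 6(9) = 364.5.
Shortage = 439.5 − 364.5 = 75.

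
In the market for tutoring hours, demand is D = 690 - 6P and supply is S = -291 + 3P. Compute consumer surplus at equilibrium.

Equilibrium: 690 - 6P = -291 + 3P gives P* = 109, Q* = 36.
Demand choke price (D = 0): P = 115.
CS = ½(115 − 109)(36) = 108.

Consumer surplus = 108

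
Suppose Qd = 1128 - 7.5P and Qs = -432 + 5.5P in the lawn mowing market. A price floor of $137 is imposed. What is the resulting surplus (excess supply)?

Equilibrium price would be P* = 120, so the floor at 137 binds.
At P = 137: Qd = 100.5, Qs = 321.5.
Surplus = 321.5 − 100.5 = 221.

Surplus = 221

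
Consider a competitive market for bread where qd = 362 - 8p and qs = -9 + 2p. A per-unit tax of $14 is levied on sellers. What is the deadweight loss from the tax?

Deadweight loss = 156.8

Pre-tax equilibrium: p* = 37.1, q* = 65.2.
Tax on sellers shifts supply to qs = -9 + 2(p − 14) = -37 + 2p.
362 - 8p = -37 + 2p gives buyer price pb = 39.9; sellers receive ps = 39.9 − 14 = 25.9.
New quantity: q = 362 − 8(39.9) = 42.8.
DWL = ½ × 14 × (65.2 − 42.8) = 156.8.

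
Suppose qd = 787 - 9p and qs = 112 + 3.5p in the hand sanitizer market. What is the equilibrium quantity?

Set qd = qs: 787 - 9p = 112 + 3.5p.
675 = 12.5p, so p* = 54.
q* = 787 − 9(54) = 301.

q* = 301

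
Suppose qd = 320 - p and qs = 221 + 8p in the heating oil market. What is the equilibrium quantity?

q* = 309

Set qd = qs: 320 - p = 221 + 8p.
99 = 9p, so p* = 11.
q* = 320 − 1(11) = 309.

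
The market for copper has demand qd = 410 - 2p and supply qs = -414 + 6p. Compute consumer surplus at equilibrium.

Consumer surplus = 10404

Equilibrium: 410 - 2p = -414 + 6p gives p* = 103, q* = 204.
Demand choke price (qd = 0): p = 205.
CS = ½(205 − 103)(204) = 10404.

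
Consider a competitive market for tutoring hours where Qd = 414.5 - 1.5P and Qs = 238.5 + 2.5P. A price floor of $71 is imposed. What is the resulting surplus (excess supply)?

Surplus = 108

Equilibrium price would be P* = 44, so the floor at 71 binds.
At P = 71: Qd = 308, Qs = 416.
Surplus = 416 − 308 = 108.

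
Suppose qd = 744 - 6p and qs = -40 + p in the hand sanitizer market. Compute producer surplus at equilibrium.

Equilibrium: 744 - 6p = -40 + p gives p* = 112, q* = 72.
Supply starts at p = 40 (where qs = 0).
PS = ½(112 − 40)(72) = 2592.

Producer surplus = 2592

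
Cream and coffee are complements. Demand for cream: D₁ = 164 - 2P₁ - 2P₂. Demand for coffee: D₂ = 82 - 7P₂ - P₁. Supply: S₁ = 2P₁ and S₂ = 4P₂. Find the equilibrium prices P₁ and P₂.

P₁ = 820/21, P₂ = 82/21

Market 1: 164 - 2P₁ - 2P₂ = 2P₁ → 4P₁ + 2P₂ = 164.
Market 2: 11P₂ + P₁ = 82.
Eliminating P₂: 11×(1) − 2×(2) gives 42P₁ = 1640, so P₁ = 820/21.
Back-substitute into (2): P₂ = (82 − 1×820/21) / 11 = 82/21.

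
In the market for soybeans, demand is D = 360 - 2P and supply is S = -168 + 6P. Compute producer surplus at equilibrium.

Producer surplus = 4332

Equilibrium: 360 - 2P = -168 + 6P gives P* = 66, Q* = 228.
Supply starts at P = 28 (where S = 0).
PS = ½(66 − 28)(228) = 4332.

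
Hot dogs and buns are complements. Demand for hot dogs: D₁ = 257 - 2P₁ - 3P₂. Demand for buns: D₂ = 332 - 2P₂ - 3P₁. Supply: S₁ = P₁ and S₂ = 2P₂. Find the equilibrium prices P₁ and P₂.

P₁ = 32/3, P₂ = 75

Market 1: 257 - 2P₁ - 3P₂ = P₁ → 3P₁ + 3P₂ = 257.
Market 2: 4P₂ + 3P₁ = 332.
Eliminating P₂: 4×(1) − 3×(2) gives 3P₁ = 32, so P₁ = 32/3.
Back-substitute into (2): P₂ = (332 − 3×32/3) / 4 = 75.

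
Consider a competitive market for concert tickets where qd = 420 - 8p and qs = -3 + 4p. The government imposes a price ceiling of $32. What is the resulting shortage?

Equilibrium price would be p* = 35.25, so the ceiling at 32 binds.
At p = 32: qd = 420 − 8(32) = 164, qs = -3 + 4(32) = 125.
Shortage = 164 − 125 = 39.

Shortage = 39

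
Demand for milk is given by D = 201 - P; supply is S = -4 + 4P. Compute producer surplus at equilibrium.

Producer surplus = 3200

Equilibrium: 201 - P = -4 + 4P gives P* = 41, Q* = 160.
Supply starts at P = 1 (where S = 0).
PS = ½(41 − 1)(160) = 3200.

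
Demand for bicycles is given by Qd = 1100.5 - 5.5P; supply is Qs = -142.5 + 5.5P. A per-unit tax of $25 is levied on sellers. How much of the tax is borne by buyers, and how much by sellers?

Pre-tax equilibrium: P* = 113, Q* = 479.
Tax on sellers shifts supply to Qs = -142.5 + 5.5(P − 25) = -280 + 5.5P.
1100.5 - 5.5P = -280 + 5.5P gives buyer price Pb = 125.5; sellers receive Ps = 125.5 − 25 = 100.5.
New quantity: Q = 1100.5 − 5.5(125.5) = 410.25.
Buyer burden = 125.5 − 113 = 12.5; seller burden = 113 − 100.5 = 12.5.

Buyers bear $12.5, sellers bear $12.5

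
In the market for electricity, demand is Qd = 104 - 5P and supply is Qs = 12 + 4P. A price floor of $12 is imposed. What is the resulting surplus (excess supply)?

Surplus = 16

Equilibrium price would be P* = 92/9, so the floor at 12 binds.
At P = 12: Qd = 44, Qs = 60.
Surplus = 60 − 44 = 16.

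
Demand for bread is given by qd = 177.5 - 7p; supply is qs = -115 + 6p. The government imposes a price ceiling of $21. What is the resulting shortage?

Equilibrium price would be p* = 22.5, so the ceiling at 21 binds.
At p = 21: qd = 177.5 − 7(21) = 30.5, qs = -115 + 6(21) = 11.
Shortage = 30.5 − 11 = 19.5.

Shortage = 19.5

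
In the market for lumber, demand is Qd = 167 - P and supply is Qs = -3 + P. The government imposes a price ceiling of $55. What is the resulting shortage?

Equilibrium price would be P* = 85, so the ceiling at 55 binds.
At P = 55: Qd = 167 − 1(55) = 112, Qs = -3 + 1(55) = 52.
Shortage = 112 − 52 = 60.

Shortage = 60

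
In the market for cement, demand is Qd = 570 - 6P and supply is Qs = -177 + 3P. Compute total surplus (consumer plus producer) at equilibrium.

Equilibrium: 570 - 6P = -177 + 3P gives P* = 83, Q* = 72.
Demand choke price: P = 95; supply starts at P = 59.
CS = ½(95 − 83)(72) = 432; PS = ½(83 − 59)(72) = 864.

Total surplus = 1296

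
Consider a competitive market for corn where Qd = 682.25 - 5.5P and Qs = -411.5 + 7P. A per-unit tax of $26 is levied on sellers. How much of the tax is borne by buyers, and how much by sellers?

Pre-tax equilibrium: P* = 87.5, Q* = 201.
Tax on sellers shifts supply to Qs = -411.5 + 7(P − 26) = -593.5 + 7P.
682.25 - 5.5P = -593.5 + 7P gives buyer price Pb = 102.06; sellers receive Ps = 102.06 − 26 = 76.06.
New quantity: Q = 682.25 − 5.5(102.06) = 120.92.
Buyer burden = 102.06 − 87.5 = 14.56; seller burden = 87.5 − 76.06 = 11.44.

Buyers bear $14.56, sellers bear $11.44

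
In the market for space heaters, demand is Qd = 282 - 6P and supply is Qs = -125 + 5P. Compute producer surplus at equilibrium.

Producer surplus = 360

Equilibrium: 282 - 6P = -125 + 5P gives P* = 37, Q* = 60.
Supply starts at P = 25 (where Qs = 0).
PS = ½(37 − 25)(60) = 360.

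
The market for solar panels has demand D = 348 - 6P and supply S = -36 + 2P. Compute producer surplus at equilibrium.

Producer surplus = 900

Equilibrium: 348 - 6P = -36 + 2P gives P* = 48, Q* = 60.
Supply starts at P = 18 (where S = 0).
PS = ½(48 − 18)(60) = 900.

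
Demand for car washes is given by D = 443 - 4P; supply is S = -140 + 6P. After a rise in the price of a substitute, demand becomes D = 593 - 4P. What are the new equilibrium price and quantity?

Original equilibrium: P* = 58.3, Q* = 209.8.
New equilibrium: 593 - 4P = -140 + 6P, so 733 = 10P and P' = 73.3; Q' = 593 − 4(73.3) = 299.8.

P' = 73.3, Q' = 299.8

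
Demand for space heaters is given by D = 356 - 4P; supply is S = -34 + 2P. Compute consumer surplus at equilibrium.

Consumer surplus = 1152

Equilibrium: 356 - 4P = -34 + 2P gives P* = 65, Q* = 96.
Demand choke price (D = 0): P = 89.
CS = ½(89 − 65)(96) = 1152.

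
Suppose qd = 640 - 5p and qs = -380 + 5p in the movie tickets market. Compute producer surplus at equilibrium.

Producer surplus = 1690

Equilibrium: 640 - 5p = -380 + 5p gives p* = 102, q* = 130.
Supply starts at p = 76 (where qs = 0).
PS = ½(102 − 76)(130) = 1690.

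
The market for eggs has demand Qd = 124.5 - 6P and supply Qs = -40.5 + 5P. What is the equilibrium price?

Set Qd = Qs: 124.5 - 6P = -40.5 + 5P.
165 = 11P, so P* = 15.
Q* = 124.5 − 6(15) = 34.5.

P* = 15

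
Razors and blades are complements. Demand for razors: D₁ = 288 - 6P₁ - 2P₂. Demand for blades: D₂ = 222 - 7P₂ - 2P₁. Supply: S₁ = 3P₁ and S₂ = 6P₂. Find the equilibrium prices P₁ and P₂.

P₁ = 3300/113, P₂ = 1422/113

Market 1: 288 - 6P₁ - 2P₂ = 3P₁ → 9P₁ + 2P₂ = 288.
Market 2: 13P₂ + 2P₁ = 222.
Eliminating P₂: 13×(1) − 2×(2) gives 113P₁ = 3300, so P₁ = 3300/113.
Back-substitute into (2): P₂ = (222 − 2×3300/113) / 13 = 1422/113.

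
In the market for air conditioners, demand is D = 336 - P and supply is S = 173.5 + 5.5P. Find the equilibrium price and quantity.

P* = 25, Q* = 311

Set D = S: 336 - P = 173.5 + 5.5P.
162.5 = 6.5P, so P* = 25.
Q* = 336 − 1(25) = 311.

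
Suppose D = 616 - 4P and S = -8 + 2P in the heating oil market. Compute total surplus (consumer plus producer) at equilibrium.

Total surplus = 15000

Equilibrium: 616 - 4P = -8 + 2P gives P* = 104, Q* = 200.
Demand choke price: P = 154; supply starts at P = 4.
CS = ½(154 − 104)(200) = 5000; PS = ½(104 − 4)(200) = 10000.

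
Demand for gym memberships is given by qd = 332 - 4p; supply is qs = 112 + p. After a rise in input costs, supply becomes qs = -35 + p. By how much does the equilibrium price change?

Δp = 29.4

Original equilibrium: p* = 44, q* = 156.
New equilibrium: 332 - 4p = -35 + p, so 367 = 5p and p' = 73.4; q' = 332 − 4(73.4) = 38.4.
Change in price: 73.4 − 44 = 29.4.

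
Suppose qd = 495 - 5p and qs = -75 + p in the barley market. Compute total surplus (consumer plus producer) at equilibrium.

Total surplus = 240

Equilibrium: 495 - 5p = -75 + p gives p* = 95, q* = 20.
Demand choke price: p = 99; supply starts at p = 75.
CS = ½(99 − 95)(20) = 40; PS = ½(95 − 75)(20) = 200.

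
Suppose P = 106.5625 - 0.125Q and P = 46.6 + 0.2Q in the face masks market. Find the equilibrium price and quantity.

Set the two price expressions equal: 106.5625 - 0.125Q = 46.6 + 0.2Q.
59.9625 = 0.325Q, so Q* = 184.5.
P* = 106.5625 − (0.125)(184.5) = 83.5.

P* = 83.5, Q* = 184.5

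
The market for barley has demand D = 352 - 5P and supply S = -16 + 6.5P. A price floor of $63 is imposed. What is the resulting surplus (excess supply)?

Surplus = 356.5

Equilibrium price would be P* = 32, so the floor at 63 binds.
At P = 63: D = 37, S = 393.5.
Surplus = 393.5 − 37 = 356.5.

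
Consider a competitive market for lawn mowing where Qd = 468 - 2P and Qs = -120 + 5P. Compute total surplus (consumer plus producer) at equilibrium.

Total surplus = 31500

Equilibrium: 468 - 2P = -120 + 5P gives P* = 84, Q* = 300.
Demand choke price: P = 234; supply starts at P = 24.
CS = ½(234 − 84)(300) = 22500; PS = ½(84 − 24)(300) = 9000.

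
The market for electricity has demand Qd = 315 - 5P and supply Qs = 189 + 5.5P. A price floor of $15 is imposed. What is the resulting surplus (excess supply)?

Surplus = 31.5

Equilibrium price would be P* = 12, so the floor at 15 binds.
At P = 15: Qd = 240, Qs = 271.5.
Surplus = 271.5 − 240 = 31.5.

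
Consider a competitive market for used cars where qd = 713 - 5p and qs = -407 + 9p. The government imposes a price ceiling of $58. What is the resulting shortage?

Shortage = 308

Equilibrium price would be p* = 80, so the ceiling at 58 binds.
At p = 58: qd = 713 − 5(58) = 423, qs = -407 + 9(58) = 115.
Shortage = 423 − 115 = 308.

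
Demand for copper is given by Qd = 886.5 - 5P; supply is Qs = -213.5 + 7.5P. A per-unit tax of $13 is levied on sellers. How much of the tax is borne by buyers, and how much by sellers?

Pre-tax equilibrium: P* = 88, Q* = 446.5.
Tax on sellers shifts supply to Qs = -213.5 + 7.5(P − 13) = -311 + 7.5P.
886.5 - 5P = -311 + 7.5P gives buyer price Pb = 95.8; sellers receive Ps = 95.8 − 13 = 82.8.
New quantity: Q = 886.5 − 5(95.8) = 407.5.
Buyer burden = 95.8 − 88 = 7.8; seller burden = 88 − 82.8 = 5.2.

Buyers bear $7.8, sellers bear $5.2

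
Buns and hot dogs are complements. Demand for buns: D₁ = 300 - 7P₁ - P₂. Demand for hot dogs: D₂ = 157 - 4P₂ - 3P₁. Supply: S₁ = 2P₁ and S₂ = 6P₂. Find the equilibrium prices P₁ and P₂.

Market 1: 300 - 7P₁ - P₂ = 2P₁ → 9P₁ + P₂ = 300.
Market 2: 10P₂ + 3P₁ = 157.
Eliminating P₂: 10×(1) − 1×(2) gives 87P₁ = 2843, so P₁ = 2843/87.
Back-substitute into (2): P₂ = (157 − 3×2843/87) / 10 = 171/29.

P₁ = 2843/87, P₂ = 171/29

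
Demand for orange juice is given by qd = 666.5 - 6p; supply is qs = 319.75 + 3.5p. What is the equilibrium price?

p* = 36.5

Set qd = qs: 666.5 - 6p = 319.75 + 3.5p.
346.75 = 9.5p, so p* = 36.5.
q* = 666.5 − 6(36.5) = 447.5.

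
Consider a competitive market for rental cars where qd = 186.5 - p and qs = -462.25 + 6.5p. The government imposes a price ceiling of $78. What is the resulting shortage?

Shortage = 63.75

Equilibrium price would be p* = 86.5, so the ceiling at 78 binds.
At p = 78: qd = 186.5 − 1(78) = 108.5, qs = -462.25 + 6.5(78) = 44.75.
Shortage = 108.5 − 44.75 = 63.75.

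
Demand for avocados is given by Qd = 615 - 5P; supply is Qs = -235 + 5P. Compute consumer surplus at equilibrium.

Equilibrium: 615 - 5P = -235 + 5P gives P* = 85, Q* = 190.
Demand choke price (Qd = 0): P = 123.
CS = ½(123 − 85)(190) = 3610.

Consumer surplus = 3610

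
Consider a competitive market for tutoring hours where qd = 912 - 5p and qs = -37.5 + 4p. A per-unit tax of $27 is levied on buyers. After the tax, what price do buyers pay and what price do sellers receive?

Pre-tax equilibrium: p* = 105.5, q* = 384.5.
Tax on buyers shifts demand to qd = 912 − 5(p + 27) = 777 - 5p.
777 - 5p = -37.5 + 4p gives seller price ps = 90.5; buyers pay pb = 90.5 + 27 = 117.5.
New quantity: q = 912 − 5(117.5) = 324.5.

Buyers pay $117.5, sellers receive $90.5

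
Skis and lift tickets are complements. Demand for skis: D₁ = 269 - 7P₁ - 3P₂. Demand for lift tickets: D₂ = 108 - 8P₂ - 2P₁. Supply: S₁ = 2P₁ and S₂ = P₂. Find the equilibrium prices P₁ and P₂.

Market 1: 269 - 7P₁ - 3P₂ = 2P₁ → 9P₁ + 3P₂ = 269.
Market 2: 9P₂ + 2P₁ = 108.
Eliminating P₂: 9×(1) − 3×(2) gives 75P₁ = 2097, so P₁ = 27.96.
Back-substitute into (2): P₂ = (108 − 2×27.96) / 9 = 434/75.

P₁ = 27.96, P₂ = 434/75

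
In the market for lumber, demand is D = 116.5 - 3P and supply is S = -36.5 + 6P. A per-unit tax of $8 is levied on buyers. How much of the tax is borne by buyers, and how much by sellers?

Buyers bear 16/3, sellers bear 8/3

Pre-tax equilibrium: P* = 17, Q* = 65.5.
Tax on buyers shifts demand to D = 116.5 − 3(P + 8) = 92.5 - 3P.
92.5 - 3P = -36.5 + 6P gives seller price Ps = 43/3; buyers pay Pb = 43/3 + 8 = 67/3.
New quantity: Q = 116.5 − 3(67/3) = 49.5.
Buyer burden = 67/3 − 17 = 16/3; seller burden = 17 − 43/3 = 8/3.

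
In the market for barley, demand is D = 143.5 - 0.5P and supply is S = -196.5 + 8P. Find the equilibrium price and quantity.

Set D = S: 143.5 - 0.5P = -196.5 + 8P.
340 = 8.5P, so P* = 40.
Q* = 143.5 − 0.5(40) = 123.5.

P* = 40, Q* = 123.5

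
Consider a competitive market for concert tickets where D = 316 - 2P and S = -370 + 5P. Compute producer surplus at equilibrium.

Equilibrium: 316 - 2P = -370 + 5P gives P* = 98, Q* = 120.
Supply starts at P = 74 (where S = 0).
PS = ½(98 − 74)(120) = 1440.

Producer surplus = 1440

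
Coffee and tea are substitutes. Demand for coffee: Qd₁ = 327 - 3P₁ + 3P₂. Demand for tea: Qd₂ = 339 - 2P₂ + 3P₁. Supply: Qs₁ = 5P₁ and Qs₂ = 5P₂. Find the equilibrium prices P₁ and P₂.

P₁ = 3306/47, P₂ = 3693/47

Market 1: 327 - 3P₁ + 3P₂ = 5P₁ → 8P₁ - 3P₂ = 327.
Market 2: 7P₂ - 3P₁ = 339.
Eliminating P₂: 7×(1) + 3×(2) gives 47P₁ = 3306, so P₁ = 3306/47.
Back-substitute into (2): P₂ = (339 + 3×3306/47) / 7 = 3693/47.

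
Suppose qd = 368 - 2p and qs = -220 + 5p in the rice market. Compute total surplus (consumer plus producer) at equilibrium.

Total surplus = 14000

Equilibrium: 368 - 2p = -220 + 5p gives p* = 84, q* = 200.
Demand choke price: p = 184; supply starts at p = 44.
CS = ½(184 − 84)(200) = 10000; PS = ½(84 − 44)(200) = 4000.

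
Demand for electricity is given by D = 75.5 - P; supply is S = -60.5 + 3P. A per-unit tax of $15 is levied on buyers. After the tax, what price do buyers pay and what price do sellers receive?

Pre-tax equilibrium: P* = 34, Q* = 41.5.
Tax on buyers shifts demand to D = 75.5 − 1(P + 15) = 60.5 - P.
60.5 - P = -60.5 + 3P gives seller price Ps = 30.25; buyers pay Pb = 30.25 + 15 = 45.25.
New quantity: Q = 75.5 − 1(45.25) = 30.25.

Buyers pay $45.25, sellers receive $30.25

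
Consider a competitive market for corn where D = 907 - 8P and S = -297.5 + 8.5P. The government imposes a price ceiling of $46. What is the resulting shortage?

Shortage = 445.5

Equilibrium price would be P* = 73, so the ceiling at 46 binds.
At P = 46: D = 907 − 8(46) = 539, S = -297.5 + 8.5(46) = 93.5.
Shortage = 539 − 93.5 = 445.5.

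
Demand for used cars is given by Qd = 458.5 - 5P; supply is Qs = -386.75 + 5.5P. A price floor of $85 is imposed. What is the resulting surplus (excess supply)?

Equilibrium price would be P* = 80.5, so the floor at 85 binds.
At P = 85: Qd = 33.5, Qs = 80.75.
Surplus = 80.75 − 33.5 = 47.25.

Surplus = 47.25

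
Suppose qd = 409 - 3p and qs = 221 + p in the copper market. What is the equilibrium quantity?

Set qd = qs: 409 - 3p = 221 + p.
188 = 4p, so p* = 47.
q* = 409 − 3(47) = 268.

q* = 268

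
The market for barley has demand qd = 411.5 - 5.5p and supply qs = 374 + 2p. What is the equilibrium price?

Set qd = qs: 411.5 - 5.5p = 374 + 2p.
37.5 = 7.5p, so p* = 5.
q* = 411.5 − 5.5(5) = 384.

p* = 5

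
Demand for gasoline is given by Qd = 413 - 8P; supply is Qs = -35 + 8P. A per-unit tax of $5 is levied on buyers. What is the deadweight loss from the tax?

Pre-tax equilibrium: P* = 28, Q* = 189.
Tax on buyers shifts demand to Qd = 413 − 8(P + 5) = 373 - 8P.
373 - 8P = -35 + 8P gives seller price Ps = 25.5; buyers pay Pb = 25.5 + 5 = 30.5.
New quantity: Q = 413 − 8(30.5) = 169.
DWL = ½ × 5 × (189 − 169) = 50.

Deadweight loss = 50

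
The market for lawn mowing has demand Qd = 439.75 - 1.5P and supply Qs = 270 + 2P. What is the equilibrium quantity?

Q* = 367

Set Qd = Qs: 439.75 - 1.5P = 270 + 2P.
169.75 = 3.5P, so P* = 48.5.
Q* = 439.75 − 1.5(48.5) = 367.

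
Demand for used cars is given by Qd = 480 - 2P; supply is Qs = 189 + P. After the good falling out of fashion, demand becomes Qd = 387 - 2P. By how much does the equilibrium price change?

ΔP = -31

Original equilibrium: P* = 97, Q* = 286.
New equilibrium: 387 - 2P = 189 + P, so 198 = 3P and P' = 66; Q' = 387 − 2(66) = 255.
Change in price: 66 − 97 = -31.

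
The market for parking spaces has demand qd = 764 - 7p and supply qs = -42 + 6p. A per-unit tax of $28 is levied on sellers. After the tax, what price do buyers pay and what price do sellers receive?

Buyers pay 974/13, sellers receive 610/13

Pre-tax equilibrium: p* = 62, q* = 330.
Tax on sellers shifts supply to qs = -42 + 6(p − 28) = -210 + 6p.
764 - 7p = -210 + 6p gives buyer price pb = 974/13; sellers receive ps = 974/13 − 28 = 610/13.
New quantity: q = 764 − 7(974/13) = 3114/13.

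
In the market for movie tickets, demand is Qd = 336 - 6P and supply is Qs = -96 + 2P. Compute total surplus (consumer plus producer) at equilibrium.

Equilibrium: 336 - 6P = -96 + 2P gives P* = 54, Q* = 12.
Demand choke price: P = 56; supply starts at P = 48.
CS = ½(56 − 54)(12) = 12; PS = ½(54 − 48)(12) = 36.

Total surplus = 48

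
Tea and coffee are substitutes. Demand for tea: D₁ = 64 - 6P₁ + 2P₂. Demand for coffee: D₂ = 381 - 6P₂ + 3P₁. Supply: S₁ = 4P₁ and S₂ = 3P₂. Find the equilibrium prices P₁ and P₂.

Market 1: 64 - 6P₁ + 2P₂ = 4P₁ → 10P₁ - 2P₂ = 64.
Market 2: 9P₂ - 3P₁ = 381.
Eliminating P₂: 9×(1) + 2×(2) gives 84P₁ = 1338, so P₁ = 223/14.
Back-substitute into (2): P₂ = (381 + 3×223/14) / 9 = 667/14.

P₁ = 223/14, P₂ = 667/14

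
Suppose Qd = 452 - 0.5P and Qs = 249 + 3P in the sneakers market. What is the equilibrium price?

P* = 58

Set Qd = Qs: 452 - 0.5P = 249 + 3P.
203 = 3.5P, so P* = 58.
Q* = 452 − 0.5(58) = 423.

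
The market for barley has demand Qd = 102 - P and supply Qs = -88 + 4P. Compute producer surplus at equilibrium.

Equilibrium: 102 - P = -88 + 4P gives P* = 38, Q* = 64.
Supply starts at P = 22 (where Qs = 0).
PS = ½(38 − 22)(64) = 512.

Producer surplus = 512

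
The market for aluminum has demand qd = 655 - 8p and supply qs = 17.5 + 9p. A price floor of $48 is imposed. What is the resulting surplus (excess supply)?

Equilibrium price would be p* = 37.5, so the floor at 48 binds.
At p = 48: qd = 271, qs = 449.5.
Surplus = 449.5 − 271 = 178.5.

Surplus = 178.5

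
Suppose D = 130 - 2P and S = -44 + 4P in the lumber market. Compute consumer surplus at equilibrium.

Consumer surplus = 1296

Equilibrium: 130 - 2P = -44 + 4P gives P* = 29, Q* = 72.
Demand choke price (D = 0): P = 65.
CS = ½(65 − 29)(72) = 1296.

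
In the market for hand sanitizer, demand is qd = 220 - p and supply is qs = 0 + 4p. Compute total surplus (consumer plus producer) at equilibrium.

Equilibrium: 220 - p = 0 + 4p gives p* = 44, q* = 176.
Demand choke price: p = 220; supply starts at p = 0.
CS = ½(220 − 44)(176) = 15488; PS = ½(44 − 0)(176) = 3872.

Total surplus = 19360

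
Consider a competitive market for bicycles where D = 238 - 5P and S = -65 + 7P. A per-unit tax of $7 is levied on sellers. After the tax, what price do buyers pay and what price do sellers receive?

Pre-tax equilibrium: P* = 25.25, Q* = 111.75.
Tax on sellers shifts supply to S = -65 + 7(P − 7) = -114 + 7P.
238 - 5P = -114 + 7P gives buyer price Pb = 88/3; sellers receive Ps = 88/3 − 7 = 67/3.
New quantity: Q = 238 − 5(88/3) = 274/3.

Buyers pay 88/3, sellers receive 67/3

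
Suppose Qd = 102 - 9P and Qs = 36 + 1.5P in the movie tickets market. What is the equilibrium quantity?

Q* = 318/7

Set Qd = Qs: 102 - 9P = 36 + 1.5P.
66 = 10.5P, so P* = 44/7.
Q* = 102 − 9(44/7) = 318/7.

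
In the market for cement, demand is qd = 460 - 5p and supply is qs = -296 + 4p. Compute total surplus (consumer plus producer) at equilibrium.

Equilibrium: 460 - 5p = -296 + 4p gives p* = 84, q* = 40.
Demand choke price: p = 92; supply starts at p = 74.
CS = ½(92 − 84)(40) = 160; PS = ½(84 − 74)(40) = 200.

Total surplus = 360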